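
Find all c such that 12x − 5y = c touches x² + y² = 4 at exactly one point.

For a tangent, require d(centre, line) = r = 2.
|12·0 − 5·0 − c| / √169 = 2
|c| = 2·13, so c = 26 or c = −26.

c = −26 or c = 26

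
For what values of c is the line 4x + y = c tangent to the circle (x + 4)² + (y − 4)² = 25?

The line touches the circle iff its distance from (−4, 4) is 5:
|4·(−4) + 1·4 − c| / √17 = 5
|c − (−12)| = 5√17.

c = −12 ± 5√17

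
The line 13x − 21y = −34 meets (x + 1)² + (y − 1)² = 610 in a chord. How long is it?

2√610

Centre (−1, 1), r² = 610. Perpendicular distance d from centre to line = |0| / √610 = 0/√610.
Chord = 2√(r² − d²) = 2·√(610) = 2√610.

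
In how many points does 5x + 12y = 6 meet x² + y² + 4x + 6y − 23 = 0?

2

Substituting the line into the circle gives 169x² + 156x − 2844 = 0.
Δ = 24336 − (−1922544) = 1946880.
Two real roots: the line is a secant.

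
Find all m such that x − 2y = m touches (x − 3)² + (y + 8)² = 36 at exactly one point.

For a tangent, require d(centre, line) = r = 6.
|1·3 − 2·(−8) − m| / √5 = 6
|m − (19)| = 6√5.

m = 19 ± 6√5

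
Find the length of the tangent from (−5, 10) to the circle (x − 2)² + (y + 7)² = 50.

With centre O = (2, −7), |OP|² = 338 and r² = 50.
The tangent meets the radius at right angles, so tangent² = |PO|² − r² = 338 − 50 = 288.

12√2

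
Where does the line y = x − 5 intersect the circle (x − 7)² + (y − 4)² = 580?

Substitute y = x − 5:
2x² − 32x − 450 = 0  ⟹  x² − 16x − 225 = 0
x = 25 or x = −9, giving (25, 20) and (−9, −14).

(−9, −14) and (25, 20)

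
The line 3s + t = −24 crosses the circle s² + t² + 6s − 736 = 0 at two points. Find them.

Substitute t = −3s − 24:
10s² + 150s − 160 = 0  ⟹  s² + 15s − 16 = 0
s = 1 or s = −16, giving (1, −27) and (−16, 24).

(−16, 24) and (1, −27)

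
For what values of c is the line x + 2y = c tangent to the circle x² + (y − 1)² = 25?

c = 2 ± 5√5

Tangency holds when the distance from the centre (0, 1) to the line equals the radius 5:
|1·0 + 2·1 − c| / √5 = 5
|c − (2)| = 5√5.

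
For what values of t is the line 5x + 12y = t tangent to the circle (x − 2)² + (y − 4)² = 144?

t = −98 or t = 214

For a tangent, require d(centre, line) = r = 12.
|5·2 + 12·4 − t| / √169 = 12
|t − (58)| = 12·13, so t = 214 or t = −98.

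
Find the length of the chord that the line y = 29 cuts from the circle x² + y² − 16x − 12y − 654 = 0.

From the line, y = 29. Substituting:
x² − 16x − 161 = 0
x = 23 or x = −7, giving (23, 29) and (−7, 29).
Chord length = distance between (23, 29) and (−7, 29) = √900 = 30.

30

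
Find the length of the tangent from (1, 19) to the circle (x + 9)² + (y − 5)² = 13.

√283

The centre is (−9, 5) and r = √13. The square of the distance from P to the centre is 100 + 196 = 296.
Power of the point: PT² = |PO|² − r² = 283, so PT = √283.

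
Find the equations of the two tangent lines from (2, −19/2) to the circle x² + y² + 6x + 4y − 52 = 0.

A line y − (−19/2) = m(x − (2)) is tangent when its distance from (−3, −2) is √65:
[m·(−5) − (15/2)]² = 65(m² + 1)
32m² − 60m + 7 = 0, so m = 7/4 or m = 1/8.
Through (2, −19/2) these give 7x − 4y = 52 and x − 8y = 78.

7x − 4y = 52 and x − 8y = 78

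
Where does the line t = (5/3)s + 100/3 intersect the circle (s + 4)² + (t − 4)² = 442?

(−23, −5) and (−5, 25)

Express t = (100 + 5s)/3 and substitute into the circle:
34s² + 952s + 3910 = 0  ⟹  s² + 28s + 115 = 0
s = −5 or s = −23, giving (−5, 25) and (−23, −5).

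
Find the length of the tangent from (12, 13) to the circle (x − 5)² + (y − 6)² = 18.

4√5

The centre is (5, 6) and r = 3√2. The square of the distance from P to the centre is 49 + 49 = 98.
By the tangent–radius right angle, tangent length = √(|PO|² − r²) = √80 = 4√5.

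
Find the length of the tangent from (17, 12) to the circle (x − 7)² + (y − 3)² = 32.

With centre O = (7, 3), |OP|² = 181 and r² = 32.
Power of the point: PT² = |PO|² − r² = 149, so PT = √149.

√149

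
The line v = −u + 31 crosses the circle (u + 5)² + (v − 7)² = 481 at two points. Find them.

(4, 27) and (15, 16)

Substitute v = −u + 31:
2u² − 38u + 120 = 0  ⟹  u² − 19u + 60 = 0
u = 15 or u = 4, giving (15, 16) and (4, 27).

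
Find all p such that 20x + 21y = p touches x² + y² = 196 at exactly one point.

p = −406 or p = 406

The line touches the circle iff its distance from (0, 0) is 14:
|20·0 + 21·0 − p| / √841 = 14
|p| = 14·29, so p = 406 or p = −406.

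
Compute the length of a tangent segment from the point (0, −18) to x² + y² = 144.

With centre O = (0, 0), |OP|² = 324 and r² = 144.
The tangent meets the radius at right angles, so tangent² = |PO|² − r² = 324 − 144 = 180.

6√5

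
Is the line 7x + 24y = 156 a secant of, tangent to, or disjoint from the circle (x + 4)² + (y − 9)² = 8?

secant

Substituting the line into the circle gives 625x² + 5448x + 8208 = 0.
Discriminant = (5448)² − 4·625·(8208) = 9160704 > 0.
Two real roots: the line is a secant.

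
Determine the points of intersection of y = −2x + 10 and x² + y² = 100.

(0, 10) and (8, −6)

Substitute y = −2x + 10:
5x² − 40x = 0  ⟹  x² − 8x = 0
x = 8 or x = 0, giving (8, −6) and (0, 10).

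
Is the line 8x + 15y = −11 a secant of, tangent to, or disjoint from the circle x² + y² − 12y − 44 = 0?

secant

Substituting the line into the circle gives 289x² + 1616x − 7799 = 0.
Δ = 2611456 − (−9015644) = 11627100.
Two real roots: the line is a secant.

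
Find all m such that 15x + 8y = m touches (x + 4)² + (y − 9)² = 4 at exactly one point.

m = −22 or m = 46

The line touches the circle iff its distance from (−4, 9) is 2:
|15·(−4) + 8·9 − m| / √289 = 2
|m − (12)| = 2·17, so m = 46 or m = −22.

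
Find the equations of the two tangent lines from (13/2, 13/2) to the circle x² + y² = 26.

5x − y = 26 and x − 5y = −26

Write the tangent as mx − y + (13/2 − m·(13/2)) = 0 and set its distance from the centre to √26:
[m·(−13/2) − (−13/2)]² = 26(m² + 1)
5m² − 26m + 5 = 0, so m = 5 or m = 1/5.
With m = 5: 5x − y = 26. With m = 1/5: x − 5y = −26.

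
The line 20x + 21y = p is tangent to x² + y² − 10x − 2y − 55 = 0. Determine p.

p = −140 or p = 382

The line touches the circle iff its distance from (5, 1) is 9:
|20·5 + 21·1 − p| / √841 = 9
|p − (121)| = 9·29, so p = 382 or p = −140.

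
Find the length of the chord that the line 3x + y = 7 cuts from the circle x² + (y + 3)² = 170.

8√10

From the line, y = −3x + 7. Substituting:
10x² − 60x − 70 = 0  ⟹  x² − 6x − 7 = 0
x = 7 or x = −1, giving (7, −14) and (−1, 10).
|(7, −14) − (−1, 10)| = √((8)² + (−24)²) = 8√10.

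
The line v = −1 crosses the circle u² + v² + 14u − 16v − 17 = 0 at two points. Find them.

(−14, −1) and (0, −1)

From the line, v = −1. Substituting:
u² + 14u = 0
u = 0 or u = −14, giving (0, −1) and (−14, −1).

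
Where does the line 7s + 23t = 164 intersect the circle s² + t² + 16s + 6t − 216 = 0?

From the line, t = (164 − 7s)/23. Substituting:
578s² + 5202s − 64736 = 0  ⟹  s² + 9s − 112 = 0
s = 7 or s = −16, giving (7, 5) and (−16, 12).

(−16, 12) and (7, 5)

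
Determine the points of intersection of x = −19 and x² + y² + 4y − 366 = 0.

(−19, −5) and (−19, 1)

The line gives x = −19. Substituting into the circle:
y² + 4y − 5 = 0
y = 1 or y = −5, giving (−19, 1) and (−19, −5).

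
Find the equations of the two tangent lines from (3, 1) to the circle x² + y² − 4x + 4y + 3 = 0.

A line y − (1) = m(x − (3)) is tangent when its distance from (2, −2) is √5:
(−1m − (−3))² = 5(m² + 1)
2m² + 3m − 2 = 0, so m = 1/2 or m = −2.
With m = 1/2: x − 2y = 1. With m = −2: 2x + y = 7.

x − 2y = 1 and 2x + y = 7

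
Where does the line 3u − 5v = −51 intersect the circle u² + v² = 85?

Substitute v = (51 + 3u)/5:
34u² + 306u + 476 = 0  ⟹  u² + 9u + 14 = 0
u = −2 or u = −7, giving (−2, 9) and (−7, 6).

(−7, 6) and (−2, 9)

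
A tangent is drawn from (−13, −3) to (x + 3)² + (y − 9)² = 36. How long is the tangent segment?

4√13

Centre (−3, 9), r² = 36. |PO|² = (−10)² + (−12)² = 244.
By the tangent–radius right angle, tangent length = √(|PO|² − r²) = √208 = 4√13.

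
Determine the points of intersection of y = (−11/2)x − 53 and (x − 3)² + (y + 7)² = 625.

From the line, y = (−106 − 11x)/2. Substituting:
125x² + 2000x + 6000 = 0  ⟹  x² + 16x + 48 = 0
x = −4 or x = −12, giving (−4, −31) and (−12, 13).

(−12, 13) and (−4, −31)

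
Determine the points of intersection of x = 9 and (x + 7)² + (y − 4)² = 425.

(9, −9) and (9, 17)

The line gives x = 9. Substituting into the circle:
y² − 8y − 153 = 0
y = 17 or y = −9, giving (9, 17) and (9, −9).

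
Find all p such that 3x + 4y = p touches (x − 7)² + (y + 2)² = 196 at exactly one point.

p = −57 or p = 83

Tangency holds when the distance from the centre (7, −2) to the line equals the radius 14:
|3·7 + 4·(−2) − p| / √25 = 14
|p − (13)| = 14·5, so p = 83 or p = −57.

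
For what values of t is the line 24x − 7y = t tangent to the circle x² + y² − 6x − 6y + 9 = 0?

t = −24 or t = 126

Tangency holds when the distance from the centre (3, 3) to the line equals the radius 3:
|24·3 − 7·3 − t| / √625 = 3
|t − (51)| = 3·25, so t = 126 or t = −24.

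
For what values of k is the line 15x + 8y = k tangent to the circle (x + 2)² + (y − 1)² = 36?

The line touches the circle iff its distance from (−2, 1) is 6:
|15·(−2) + 8·1 − k| / √289 = 6
|k − (−22)| = 6·17, so k = 80 or k = −124.

k = −124 or k = 80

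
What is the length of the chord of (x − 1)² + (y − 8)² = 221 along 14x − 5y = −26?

2√221

Centre (1, 8), r² = 221. Perpendicular distance d from centre to line = |0| / √221 = 0/√221.
Half the chord is √(r² − d²) = √(221), so the full chord is 2√221.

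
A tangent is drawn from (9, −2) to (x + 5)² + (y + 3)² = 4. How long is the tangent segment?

√193

Centre (−5, −3), r² = 4. |PO|² = (14)² + (1)² = 197.
Power of the point: PT² = |PO|² − r² = 193, so PT = √193.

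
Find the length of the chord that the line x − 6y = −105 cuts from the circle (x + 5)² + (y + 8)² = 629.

2√37

The distance from (−5, −8) to the line is 148/√37, and r² = 629.
Half the chord is √(r² − d²) = √(37), so the full chord is 2√37.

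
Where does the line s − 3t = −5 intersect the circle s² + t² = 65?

(−8, −1) and (7, 4)

Substitute t = (5 + s)/3:
10s² + 10s − 560 = 0  ⟹  s² + s − 56 = 0
s = 7 or s = −8, giving (7, 4) and (−8, −1).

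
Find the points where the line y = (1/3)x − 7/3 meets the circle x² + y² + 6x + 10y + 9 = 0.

(−8, −5) and (1, −2)

Substitute y = (−7 + x)/3:
10x² + 70x − 80 = 0  ⟹  x² + 7x − 8 = 0
x = 1 or x = −8, giving (1, −2) and (−8, −5).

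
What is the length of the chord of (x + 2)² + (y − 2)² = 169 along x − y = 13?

7√2

Centre (−2, 2), r² = 169. Perpendicular distance d from centre to line = |−17| / √2 = 17/√2.
Half the chord is √(r² − d²) = √(49/2), so the full chord is 7√2.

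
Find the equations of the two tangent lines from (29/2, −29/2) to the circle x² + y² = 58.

3x + 7y = −58 and 7x + 3y = 58

A line y − (−29/2) = m(x − (29/2)) is tangent when its distance from (0, 0) is √58:
[m·(−29/2) − (29/2)]² = 58(m² + 1)
21m² + 58m + 21 = 0, so m = −3/7 or m = −7/3.
Through (29/2, −29/2) these give 3x + 7y = −58 and 7x + 3y = 58.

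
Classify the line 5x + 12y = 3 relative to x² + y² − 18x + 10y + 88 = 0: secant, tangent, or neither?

secant

Substituting the line into the circle gives 169x² − 3222x + 13041 = 0.
Δ = 10381284 − 8815716 = 1565568.
Two real roots: the line is a secant.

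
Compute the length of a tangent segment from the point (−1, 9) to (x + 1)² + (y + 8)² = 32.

With centre O = (−1, −8), |OP|² = 289 and r² = 32.
The tangent meets the radius at right angles, so tangent² = |PO|² − r² = 289 − 32 = 257.

√257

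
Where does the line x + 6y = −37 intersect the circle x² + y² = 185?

Substitute y = (−37 − x)/6:
37x² + 74x − 5291 = 0  ⟹  x² + 2x − 143 = 0
x = 11 or x = −13, giving (11, −8) and (−13, −4).

(−13, −4) and (11, −8)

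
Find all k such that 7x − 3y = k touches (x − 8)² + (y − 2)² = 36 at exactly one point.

Tangency holds when the distance from the centre (8, 2) to the line equals the radius 6:
|7·8 − 3·2 − k| / √58 = 6
|k − (50)| = 6√58.

k = 50 ± 6√58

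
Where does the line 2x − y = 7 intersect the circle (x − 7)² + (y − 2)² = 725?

Substitute y = 2x − 7:
5x² − 50x − 595 = 0  ⟹  x² − 10x − 119 = 0
x = 17 or x = −7, giving (17, 27) and (−7, −21).

(−7, −21) and (17, 27)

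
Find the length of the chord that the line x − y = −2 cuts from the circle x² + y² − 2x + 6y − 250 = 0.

22√2

Centre (1, −3), r² = 260. Perpendicular distance d from centre to line = |6| / √2 = 6/√2.
Chord = 2√(r² − d²) = 2·√(242) = 22√2.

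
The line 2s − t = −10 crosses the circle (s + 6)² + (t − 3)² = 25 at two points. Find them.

From the line, t = 2s + 10. Substituting:
5s² + 40s + 60 = 0  ⟹  s² + 8s + 12 = 0
s = −2 or s = −6, giving (−2, 6) and (−6, −2).

(−6, −2) and (−2, 6)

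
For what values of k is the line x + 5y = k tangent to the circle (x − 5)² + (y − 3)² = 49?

The line touches the circle iff its distance from (5, 3) is 7:
|1·5 + 5·3 − k| / √26 = 7
|k − (20)| = 7√26.

k = 20 ± 7√26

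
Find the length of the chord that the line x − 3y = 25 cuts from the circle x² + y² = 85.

Centre (0, 0), r² = 85. Perpendicular distance d from centre to line = |−25| / √10 = 25/√10.
Half the chord is √(r² − d²) = √(45/2), so the full chord is 3√10.

3√10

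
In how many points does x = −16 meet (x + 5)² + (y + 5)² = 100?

d² = (1·(−5) + 0·(−5) − (−16))² = 121; r² = 100.
Since d² > r², the line lies outside the circle.

0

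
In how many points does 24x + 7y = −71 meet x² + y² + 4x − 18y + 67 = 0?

Centre (−2, 9), r² = 18. Distance² from centre to line = (86)²/625 = 7396/625.
Since d² < r², the line cuts the circle twice.

2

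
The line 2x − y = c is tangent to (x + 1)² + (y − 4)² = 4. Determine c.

For a tangent, require d(centre, line) = r = 2.
|2·(−1) − 1·4 − c| / √5 = 2
|c − (−6)| = 2√5.

c = −6 ± 2√5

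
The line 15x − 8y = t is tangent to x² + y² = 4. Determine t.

t = −34 or t = 34

Tangency holds when the distance from the centre (0, 0) to the line equals the radius 2:
|15·0 − 8·0 − t| / √289 = 2
|t| = 2·17, so t = 34 or t = −34.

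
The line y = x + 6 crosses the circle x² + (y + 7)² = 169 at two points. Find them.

(−13, −7) and (0, 6)

From the line, y = x + 6. Substituting:
2x² + 26x = 0  ⟹  x² + 13x = 0
x = 0 or x = −13, giving (0, 6) and (−13, −7).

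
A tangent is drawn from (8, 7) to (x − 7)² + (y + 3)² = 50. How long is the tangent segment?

√51

The centre is (7, −3) and r = 5√2. The square of the distance from P to the centre is 1 + 100 = 101.
The tangent meets the radius at right angles, so tangent² = |PO|² − r² = 101 − 50 = 51.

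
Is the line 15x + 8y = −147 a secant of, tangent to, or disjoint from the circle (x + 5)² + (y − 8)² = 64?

Centre (−5, 8), r² = 64. Distance² from centre to line = (136)²/289 = 64.
Since d² = r², the line is tangent.

tangent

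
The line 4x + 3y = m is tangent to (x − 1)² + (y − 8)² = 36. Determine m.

The line touches the circle iff its distance from (1, 8) is 6:
|4·1 + 3·8 − m| / √25 = 6
|m − (28)| = 6·5, so m = 58 or m = −2.

m = −2 or m = 58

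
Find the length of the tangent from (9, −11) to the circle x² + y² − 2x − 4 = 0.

6√5

The centre is (1, 0) and r = √5. The square of the distance from P to the centre is 64 + 121 = 185.
The tangent meets the radius at right angles, so tangent² = |PO|² − r² = 185 − 5 = 180.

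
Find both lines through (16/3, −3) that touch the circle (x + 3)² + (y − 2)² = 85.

9x − 2y = 54 and 6x − 7y = 53

Write the tangent as mx − y + (−3 − m·(16/3)) = 0 and set its distance from the centre to √85:
[m·(−25/3) − (5)]² = 85(m² + 1)
14m² − 75m + 54 = 0, so m = 9/2 or m = 6/7.
With m = 9/2: 9x − 2y = 54. With m = 6/7: 6x − 7y = 53.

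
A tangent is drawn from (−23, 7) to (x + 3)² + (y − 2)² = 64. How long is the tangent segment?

19

Centre (−3, 2), r² = 64. |PO|² = (−20)² + (5)² = 425.
By the tangent–radius right angle, tangent length = √(|PO|² − r²) = √361 = 19.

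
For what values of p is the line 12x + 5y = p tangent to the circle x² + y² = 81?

p = −117 or p = 117

The line touches the circle iff its distance from (0, 0) is 9:
|12·0 + 5·0 − p| / √169 = 9
|p| = 9·13, so p = 117 or p = −117.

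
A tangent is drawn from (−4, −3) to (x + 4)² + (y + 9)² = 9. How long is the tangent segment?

Centre (−4, −9), r² = 9. |PO|² = (0)² + (6)² = 36.
Power of the point: PT² = |PO|² − r² = 27, so PT = 3√3.

3√3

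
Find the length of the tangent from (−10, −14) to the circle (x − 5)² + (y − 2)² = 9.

2√118

Centre (5, 2), r² = 9. |PO|² = (−15)² + (−16)² = 481.
Power of the point: PT² = |PO|² − r² = 472, so PT = 2√118.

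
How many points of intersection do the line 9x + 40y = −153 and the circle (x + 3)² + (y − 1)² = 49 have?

Substituting the line into the circle gives 1681x² + 13074x − 26751 = 0.
Δ = 170929476 − (−179873724) = 350803200.
Two real roots: the line is a secant.

2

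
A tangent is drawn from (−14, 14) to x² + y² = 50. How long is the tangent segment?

3√38

The centre is (0, 0) and r = 5√2. The square of the distance from P to the centre is 196 + 196 = 392.
The tangent meets the radius at right angles, so tangent² = |PO|² − r² = 392 − 50 = 342.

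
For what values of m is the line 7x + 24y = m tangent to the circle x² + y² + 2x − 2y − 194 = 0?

m = −333 or m = 367

The line touches the circle iff its distance from (−1, 1) is 14:
|7·(−1) + 24·1 − m| / √625 = 14
|m − (17)| = 14·25, so m = 367 or m = −333.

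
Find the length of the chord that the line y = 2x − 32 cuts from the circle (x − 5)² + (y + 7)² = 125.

Centre (5, −7), r² = 125. Perpendicular distance d from centre to line = |−15| / √5 = 15/√5.
Half the chord is √(r² − d²) = √(80), so the full chord is 8√5.

8√5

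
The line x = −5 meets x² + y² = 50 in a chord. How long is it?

10

The distance from (0, 0) to the line is 5, and r² = 50.
Chord = 2√(r² − d²) = 2·√(25) = 10.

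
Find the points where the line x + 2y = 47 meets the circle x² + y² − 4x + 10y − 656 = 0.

(5, 21) and (21, 13)

Substitute y = (47 − x)/2:
5x² − 130x + 525 = 0  ⟹  x² − 26x + 105 = 0
x = 21 or x = 5, giving (21, 13) and (5, 21).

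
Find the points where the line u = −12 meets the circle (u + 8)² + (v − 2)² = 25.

The line gives u = −12. Substituting into the circle:
v² − 4v − 5 = 0
v = 5 or v = −1, giving (−12, 5) and (−12, −1).

(−12, −1) and (−12, 5)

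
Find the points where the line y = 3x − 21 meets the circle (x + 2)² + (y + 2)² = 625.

Substitute y = 3x − 21:
10x² − 110x − 260 = 0  ⟹  x² − 11x − 26 = 0
x = 13 or x = −2, giving (13, 18) and (−2, −27).

(−2, −27) and (13, 18)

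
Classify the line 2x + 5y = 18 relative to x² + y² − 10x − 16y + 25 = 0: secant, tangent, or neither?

Substituting the line into the circle gives 29x² − 162x − 491 = 0.
Δ = 26244 − (−56956) = 83200.
Two real roots: the line is a secant.

secant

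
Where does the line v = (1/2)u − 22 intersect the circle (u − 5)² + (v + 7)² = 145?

(6, −19) and (14, −15)

Express v = (−44 + u)/2 and substitute into the circle:
5u² − 100u + 420 = 0  ⟹  u² − 20u + 84 = 0
u = 14 or u = 6, giving (14, −15) and (6, −19).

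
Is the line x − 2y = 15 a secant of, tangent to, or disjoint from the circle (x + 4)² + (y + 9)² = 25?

Centre (−4, −9), r² = 25. Distance² from centre to line = (−1)²/5 = 1/5.
Since d² < r², the line cuts the circle twice.

secant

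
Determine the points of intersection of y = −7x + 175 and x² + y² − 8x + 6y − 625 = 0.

Express y = −7x + 175 and substitute into the circle:
50x² − 2500x + 31050 = 0  ⟹  x² − 50x + 621 = 0
x = 27 or x = 23, giving (27, −14) and (23, 14).

(23, 14) and (27, −14)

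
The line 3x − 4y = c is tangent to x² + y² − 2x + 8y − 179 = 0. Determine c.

The line touches the circle iff its distance from (1, −4) is 14:
|3·1 − 4·(−4) − c| / √25 = 14
|c − (19)| = 14·5, so c = 89 or c = −51.

c = −51 or c = 89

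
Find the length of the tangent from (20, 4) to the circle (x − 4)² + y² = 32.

4√15

The centre is (4, 0) and r = 4√2. The square of the distance from P to the centre is 256 + 16 = 272.
The tangent meets the radius at right angles, so tangent² = |PO|² − r² = 272 − 32 = 240.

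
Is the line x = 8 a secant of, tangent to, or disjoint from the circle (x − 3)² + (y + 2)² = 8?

disjoint

d² = (1·3 + 0·(−2) − (8))² = 25; r² = 8.
Since d² > r², the line lies outside the circle.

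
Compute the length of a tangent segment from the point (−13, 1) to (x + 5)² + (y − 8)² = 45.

2√17

Centre (−5, 8), r² = 45. |PO|² = (−8)² + (−7)² = 113.
Power of the point: PT² = |PO|² − r² = 68, so PT = 2√17.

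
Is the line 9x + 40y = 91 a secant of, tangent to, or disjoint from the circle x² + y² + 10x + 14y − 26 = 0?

disjoint

Substituting the line into the circle gives 1681x² + 9322x + 17641 = 0.
Discriminant = (9322)² − 4·1681·(17641) = −31718400 < 0.
No real roots: the line does not meet the circle.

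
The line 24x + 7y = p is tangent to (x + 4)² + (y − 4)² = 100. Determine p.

p = −318 or p = 182

For a tangent, require d(centre, line) = r = 10.
|24·(−4) + 7·4 − p| / √625 = 10
|p − (−68)| = 10·25, so p = 182 or p = −318.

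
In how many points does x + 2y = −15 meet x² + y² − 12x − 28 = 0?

0

Substituting the line into the circle gives 5x² − 18x + 113 = 0.
Discriminant = (−18)² − 4·5·(113) = −1936 < 0.
No real roots: the line does not meet the circle.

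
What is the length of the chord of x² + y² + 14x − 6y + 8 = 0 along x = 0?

2

The line gives x = 0. Substituting into the circle:
y² − 6y + 8 = 0
y = 4 or y = 2, giving (0, 4) and (0, 2).
Chord length = distance between (0, 4) and (0, 2) = √4 = 2.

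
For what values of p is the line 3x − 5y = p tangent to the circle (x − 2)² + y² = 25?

p = 6 ± 5√34

For a tangent, require d(centre, line) = r = 5.
|3·2 − 5·0 − p| / √34 = 5
|p − (6)| = 5√34.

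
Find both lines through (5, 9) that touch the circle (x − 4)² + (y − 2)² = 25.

A line y − (9) = m(x − (5)) is tangent when its distance from (4, 2) is 5:
[m·(−1) − (−7)]² = 25(m² + 1)
12m² + 7m − 12 = 0, so m = 3/4 or m = −4/3.
Through (5, 9) these give 3x − 4y = −21 and 4x + 3y = 47.

3x − 4y = −21 and 4x + 3y = 47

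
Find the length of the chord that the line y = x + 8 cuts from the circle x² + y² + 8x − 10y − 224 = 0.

Substitute y = x + 8:
2x² + 14x − 240 = 0  ⟹  x² + 7x − 120 = 0
x = 8 or x = −15, giving (8, 16) and (−15, −7).
Chord length = distance between (8, 16) and (−15, −7) = √1058 = 23√2.

23√2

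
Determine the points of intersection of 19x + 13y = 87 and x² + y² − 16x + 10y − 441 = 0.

(−5, 14) and (21, −24)

Substitute y = (87 − 19x)/13:
530x² − 8480x − 55650 = 0  ⟹  x² − 16x − 105 = 0
x = 21 or x = −5, giving (21, −24) and (−5, 14).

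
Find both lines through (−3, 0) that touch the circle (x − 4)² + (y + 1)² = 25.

3x − 4y = −9 and 4x + 3y = −12

Write the tangent as mx − y + (0 − m·(−3)) = 0 and set its distance from the centre to 5:
(7m − (−1))² = 25(m² + 1)
12m² + 7m − 12 = 0, so m = 3/4 or m = −4/3.
With m = 3/4: 3x − 4y = −9. With m = −4/3: 4x + 3y = −12.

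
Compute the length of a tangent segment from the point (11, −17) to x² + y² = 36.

√374

The centre is (0, 0) and r = 6. The square of the distance from P to the centre is 121 + 289 = 410.
By the tangent–radius right angle, tangent length = √(|PO|² − r²) = √374.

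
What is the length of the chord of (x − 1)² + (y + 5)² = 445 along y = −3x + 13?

13√10

Centre (1, −5), r² = 445. Perpendicular distance d from centre to line = |−15| / √10 = 15/√10.
Chord = 2√(r² − d²) = 2·√(845/2) = 13√10.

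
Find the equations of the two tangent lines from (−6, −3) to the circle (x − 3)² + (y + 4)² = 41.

Write the tangent as mx − y + (−3 − m·(−6)) = 0 and set its distance from the centre to √41:
(9m − (−1))² = 41(m² + 1)
20m² + 9m − 20 = 0, so m = −5/4 or m = 4/5.
With m = −5/4: 5x + 4y = −42. With m = 4/5: 4x − 5y = −9.

5x + 4y = −42 and 4x − 5y = −9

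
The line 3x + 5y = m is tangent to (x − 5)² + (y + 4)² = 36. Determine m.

The line touches the circle iff its distance from (5, −4) is 6:
|3·5 + 5·(−4) − m| / √34 = 6
|m − (−5)| = 6√34.

m = −5 ± 6√34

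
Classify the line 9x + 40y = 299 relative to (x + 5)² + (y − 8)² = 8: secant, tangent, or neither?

d² = (9·(−5) + 40·8 − (299))²/1681 = 576/1681; r² = 8.
Since d² < r², the line cuts the circle twice.

secant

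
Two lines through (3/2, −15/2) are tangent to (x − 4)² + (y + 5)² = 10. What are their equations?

x + 3y = −21 and 3x + y = −3

Write the tangent as mx − y + (−15/2 − m·(3/2)) = 0 and set its distance from the centre to √10:
(5/2m − (5/2))² = 10(m² + 1)
3m² + 10m + 3 = 0, so m = −1/3 or m = −3.
Through (3/2, −15/2) these give x + 3y = −21 and 3x + y = −3.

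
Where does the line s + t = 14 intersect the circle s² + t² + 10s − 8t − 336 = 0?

(−9, 23) and (14, 0)

From the line, t = −s + 14. Substituting:
2s² − 10s − 252 = 0  ⟹  s² − 5s − 126 = 0
s = 14 or s = −9, giving (14, 0) and (−9, 23).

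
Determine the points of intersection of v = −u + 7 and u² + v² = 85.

(−2, 9) and (9, −2)

Substitute v = −u + 7:
2u² − 14u − 36 = 0  ⟹  u² − 7u − 18 = 0
u = 9 or u = −2, giving (9, −2) and (−2, 9).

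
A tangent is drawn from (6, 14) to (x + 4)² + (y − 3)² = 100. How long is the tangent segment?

With centre O = (−4, 3), |OP|² = 221 and r² = 100.
Power of the point: PT² = |PO|² − r² = 121, so PT = 11.

11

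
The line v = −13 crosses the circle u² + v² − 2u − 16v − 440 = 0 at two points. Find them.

Express v = −13 and substitute into the circle:
u² − 2u − 63 = 0
u = 9 or u = −7, giving (9, −13) and (−7, −13).

(−7, −13) and (9, −13)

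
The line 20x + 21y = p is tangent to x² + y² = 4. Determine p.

p = −58 or p = 58

The line touches the circle iff its distance from (0, 0) is 2:
|20·0 + 21·0 − p| / √841 = 2
|p| = 2·29, so p = 58 or p = −58.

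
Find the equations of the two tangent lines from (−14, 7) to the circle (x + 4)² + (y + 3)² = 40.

A line y − (7) = m(x − (−14)) is tangent when its distance from (−4, −3) is 2√10:
[m·(10) − (−10)]² = 40(m² + 1)
3m² + 10m + 3 = 0, so m = −1/3 or m = −3.
Through (−14, 7) these give x + 3y = 7 and 3x + y = −35.

x + 3y = 7 and 3x + y = −35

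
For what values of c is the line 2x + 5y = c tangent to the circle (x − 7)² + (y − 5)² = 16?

Tangency holds when the distance from the centre (7, 5) to the line equals the radius 4:
|2·7 + 5·5 − c| / √29 = 4
|c − (39)| = 4√29.

c = 39 ± 4√29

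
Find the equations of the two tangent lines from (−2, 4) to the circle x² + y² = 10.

x + 3y = 10 and 3x − y = −10

Let a tangent through (−2, 4) have slope m. Its distance from (0, 0) must equal √10:
[m·(2) − (−4)]² = 10(m² + 1)
3m² − 8m − 3 = 0, so m = −1/3 or m = 3.
With m = −1/3: x + 3y = 10. With m = 3: 3x − y = −10.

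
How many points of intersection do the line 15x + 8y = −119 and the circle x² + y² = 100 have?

2

d² = (15·0 + 8·0 − (−119))²/289 = 49; r² = 100.
Since d² < r², the line cuts the circle twice.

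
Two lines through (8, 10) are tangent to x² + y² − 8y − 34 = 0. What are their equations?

Write the tangent as mx − y + (10 − m·(8)) = 0 and set its distance from the centre to 5√2:
[m·(−8) − (−6)]² = 50(m² + 1)
7m² − 48m − 7 = 0, so m = −1/7 or m = 7.
With m = −1/7: x + 7y = 78. With m = 7: 7x − y = 46.

x + 7y = 78 and 7x − y = 46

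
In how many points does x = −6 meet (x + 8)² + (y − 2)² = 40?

2

Substituting the line into the circle gives y² − 4y − 32 = 0.
Δ = 16 − (−128) = 144.
Two real roots: the line is a secant.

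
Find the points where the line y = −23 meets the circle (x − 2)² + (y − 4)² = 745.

Express y = −23 and substitute into the circle:
x² − 4x − 12 = 0
x = 6 or x = −2, giving (6, −23) and (−2, −23).

(−2, −23) and (6, −23)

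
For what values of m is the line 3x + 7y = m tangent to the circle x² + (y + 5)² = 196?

m = −35 ± 14√58

For a tangent, require d(centre, line) = r = 14.
|3·0 + 7·(−5) − m| / √58 = 14
|m − (−35)| = 14√58.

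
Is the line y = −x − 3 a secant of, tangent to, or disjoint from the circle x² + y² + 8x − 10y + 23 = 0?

Centre (−4, 5), r² = 18. Distance² from centre to line = (4)²/2 = 8.
Since d² < r², the line cuts the circle twice.

secant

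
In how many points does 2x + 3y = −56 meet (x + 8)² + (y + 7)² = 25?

Substituting the line into the circle gives 13x² + 284x + 1576 = 0.
Δ = 80656 − 81952 = −1296.
No real roots: the line does not meet the circle.

0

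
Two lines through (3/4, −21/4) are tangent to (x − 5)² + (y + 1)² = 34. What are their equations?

Let a tangent through (3/4, −21/4) have slope m. Its distance from (5, −1) must equal √34:
(17/4m − (17/4))² = 34(m² + 1)
15m² + 34m + 15 = 0, so m = −5/3 or m = −3/5.
Through (3/4, −21/4) these give 5x + 3y = −12 and 3x + 5y = −24.

5x + 3y = −12 and 3x + 5y = −24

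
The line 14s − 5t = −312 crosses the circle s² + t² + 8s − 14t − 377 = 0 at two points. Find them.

(−23, −2) and (−13, 26)

Express t = (312 + 14s)/5 and substitute into the circle:
221s² + 7956s + 66079 = 0  ⟹  s² + 36s + 299 = 0
s = −13 or s = −23, giving (−13, 26) and (−23, −2).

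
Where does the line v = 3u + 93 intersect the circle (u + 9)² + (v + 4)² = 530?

Substitute v = 3u + 93:
10u² + 600u + 8960 = 0  ⟹  u² + 60u + 896 = 0
u = −28 or u = −32, giving (−28, 9) and (−32, −3).

(−32, −3) and (−28, 9)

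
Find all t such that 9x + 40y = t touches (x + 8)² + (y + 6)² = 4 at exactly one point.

t = −394 or t = −230

Tangency holds when the distance from the centre (−8, −6) to the line equals the radius 2:
|9·(−8) + 40·(−6) − t| / √1681 = 2
|t − (−312)| = 2·41, so t = −230 or t = −394.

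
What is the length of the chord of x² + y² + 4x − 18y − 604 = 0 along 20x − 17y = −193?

2√689

From the line, y = (193 + 20x)/17. Substituting:
689x² + 2756x − 196365 = 0  ⟹  x² + 4x − 285 = 0
x = 15 or x = −19, giving (15, 29) and (−19, −11).
|(15, 29) − (−19, −11)| = √((34)² + (40)²) = 2√689.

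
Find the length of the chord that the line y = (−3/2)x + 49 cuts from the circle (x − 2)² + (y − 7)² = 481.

2√13

From the line, y = (98 − 3x)/2. Substituting:
13x² − 520x + 5148 = 0  ⟹  x² − 40x + 396 = 0
x = 22 or x = 18, giving (22, 16) and (18, 22).
Chord length = distance between (22, 16) and (18, 22) = √52 = 2√13.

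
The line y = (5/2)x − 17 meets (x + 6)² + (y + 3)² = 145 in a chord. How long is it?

2√29

Substitute y = (−34 + 5x)/2:
29x² − 232x + 348 = 0  ⟹  x² − 8x + 12 = 0
x = 6 or x = 2, giving (6, −2) and (2, −12).
Chord length = distance between (6, −2) and (2, −12) = √116 = 2√29.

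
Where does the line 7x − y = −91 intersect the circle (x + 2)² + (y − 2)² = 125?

(−13, 0) and (−12, 7)

Express y = 7x + 91 and substitute into the circle:
50x² + 1250x + 7800 = 0  ⟹  x² + 25x + 156 = 0
x = −12 or x = −13, giving (−12, 7) and (−13, 0).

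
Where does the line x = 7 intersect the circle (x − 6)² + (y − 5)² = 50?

The line gives x = 7. Substituting into the circle:
y² − 10y − 24 = 0
y = 12 or y = −2, giving (7, 12) and (7, −2).

(7, −2) and (7, 12)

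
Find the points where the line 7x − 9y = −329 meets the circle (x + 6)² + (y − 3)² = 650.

(−29, 14) and (−11, 28)

From the line, y = (329 + 7x)/9. Substituting:
130x² + 5200x + 41470 = 0  ⟹  x² + 40x + 319 = 0
x = −11 or x = −29, giving (−11, 28) and (−29, 14).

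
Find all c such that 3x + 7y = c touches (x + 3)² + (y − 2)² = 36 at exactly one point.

c = 5 ± 6√58

For a tangent, require d(centre, line) = r = 6.
|3·(−3) + 7·2 − c| / √58 = 6
|c − (5)| = 6√58.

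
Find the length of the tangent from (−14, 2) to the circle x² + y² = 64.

With centre O = (0, 0), |OP|² = 200 and r² = 64.
Power of the point: PT² = |PO|² − r² = 136, so PT = 2√34.

2√34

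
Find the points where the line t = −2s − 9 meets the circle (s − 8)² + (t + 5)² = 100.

Express t = −2s − 9 and substitute into the circle:
5s² − 20 = 0  ⟹  s² − 4 = 0
s = 2 or s = −2, giving (2, −13) and (−2, −5).

(−2, −5) and (2, −13)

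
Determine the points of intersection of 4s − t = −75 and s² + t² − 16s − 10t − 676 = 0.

(−19, −1) and (−13, 23)

Express t = 4s + 75 and substitute into the circle:
17s² + 544s + 4199 = 0  ⟹  s² + 32s + 247 = 0
s = −13 or s = −19, giving (−13, 23) and (−19, −1).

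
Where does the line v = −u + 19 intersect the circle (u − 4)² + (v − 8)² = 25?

(7, 12) and (8, 11)

Substitute v = −u + 19:
2u² − 30u + 112 = 0  ⟹  u² − 15u + 56 = 0
u = 8 or u = 7, giving (8, 11) and (7, 12).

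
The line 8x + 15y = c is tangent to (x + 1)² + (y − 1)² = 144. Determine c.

The line touches the circle iff its distance from (−1, 1) is 12:
|8·(−1) + 15·1 − c| / √289 = 12
|c − (7)| = 12·17, so c = 211 or c = −197.

c = −197 or c = 211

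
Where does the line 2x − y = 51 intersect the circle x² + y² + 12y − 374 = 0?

From the line, y = 2x − 51. Substituting:
5x² − 180x + 1615 = 0  ⟹  x² − 36x + 323 = 0
x = 19 or x = 17, giving (19, −13) and (17, −17).

(17, −17) and (19, −13)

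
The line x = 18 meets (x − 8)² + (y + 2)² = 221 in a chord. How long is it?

22

The line gives x = 18. Substituting into the circle:
y² + 4y − 117 = 0
y = 9 or y = −13, giving (18, 9) and (18, −13).
|(18, 9) − (18, −13)| = √((0)² + (22)²) = 22.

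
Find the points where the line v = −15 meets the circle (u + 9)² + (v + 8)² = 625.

Substitute v = −15:
u² + 18u − 495 = 0
u = 15 or u = −33, giving (15, −15) and (−33, −15).

(−33, −15) and (15, −15)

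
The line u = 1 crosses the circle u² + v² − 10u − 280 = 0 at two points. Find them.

The line gives u = 1. Substituting into the circle:
v² − 289 = 0
v = 17 or v = −17, giving (1, 17) and (1, −17).

(1, −17) and (1, 17)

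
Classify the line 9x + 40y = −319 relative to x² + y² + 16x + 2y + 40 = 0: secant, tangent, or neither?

d² = (9·(−8) + 40·(−1) − (−319))²/1681 = 42849/1681; r² = 25.
Since d² > r², the line lies outside the circle.

neither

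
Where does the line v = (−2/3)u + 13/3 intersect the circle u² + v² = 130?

Express v = (13 − 2u)/3 and substitute into the circle:
13u² − 52u − 1001 = 0  ⟹  u² − 4u − 77 = 0
u = 11 or u = −7, giving (11, −3) and (−7, 9).

(−7, 9) and (11, −3)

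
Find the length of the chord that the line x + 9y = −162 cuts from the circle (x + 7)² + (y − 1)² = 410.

2√82

The distance from (−7, 1) to the line is 164/√82, and r² = 410.
Half the chord is √(r² − d²) = √(82), so the full chord is 2√82.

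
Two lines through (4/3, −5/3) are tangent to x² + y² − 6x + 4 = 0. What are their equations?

Let a tangent through (4/3, −5/3) have slope m. Its distance from (3, 0) must equal √5:
[m·(5/3) − (5/3)]² = 5(m² + 1)
2m² + 5m + 2 = 0, so m = −2 or m = −1/2.
Through (4/3, −5/3) these give 2x + y = 1 and x + 2y = −2.

2x + y = 1 and x + 2y = −2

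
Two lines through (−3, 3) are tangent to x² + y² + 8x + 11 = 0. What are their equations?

Let a tangent through (−3, 3) have slope m. Its distance from (−4, 0) must equal √5:
[m·(−1) − (−3)]² = 5(m² + 1)
2m² + 3m − 2 = 0, so m = 1/2 or m = −2.
With m = 1/2: x − 2y = −9. With m = −2: 2x + y = −3.

x − 2y = −9 and 2x + y = −3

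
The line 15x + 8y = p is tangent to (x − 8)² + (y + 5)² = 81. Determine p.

p = −73 or p = 233

Tangency holds when the distance from the centre (8, −5) to the line equals the radius 9:
|15·8 + 8·(−5) − p| / √289 = 9
|p − (80)| = 9·17, so p = 233 or p = −73.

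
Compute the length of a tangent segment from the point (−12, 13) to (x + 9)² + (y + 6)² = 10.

The centre is (−9, −6) and r = √10. The square of the distance from P to the centre is 9 + 361 = 370.
Power of the point: PT² = |PO|² − r² = 360, so PT = 6√10.

6√10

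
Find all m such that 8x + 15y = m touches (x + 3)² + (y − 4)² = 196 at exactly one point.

m = −202 or m = 274

Tangency holds when the distance from the centre (−3, 4) to the line equals the radius 14:
|8·(−3) + 15·4 − m| / √289 = 14
|m − (36)| = 14·17, so m = 274 or m = −202.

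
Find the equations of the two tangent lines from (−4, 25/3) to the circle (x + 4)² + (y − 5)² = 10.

x − 3y = −29 and x + 3y = 21

Write the tangent as mx − y + (25/3 − m·(−4)) = 0 and set its distance from the centre to √10:
[m·(0) − (−10/3)]² = 10(m² + 1)
9m² − 1 = 0, so m = 1/3 or m = −1/3.
With m = 1/3: x − 3y = −29. With m = −1/3: x + 3y = 21.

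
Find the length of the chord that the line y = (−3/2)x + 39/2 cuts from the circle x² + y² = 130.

Substitute y = (39 − 3x)/2:
13x² − 234x + 1001 = 0  ⟹  x² − 18x + 77 = 0
x = 11 or x = 7, giving (11, 3) and (7, 9).
Chord length = distance between (11, 3) and (7, 9) = √52 = 2√13.

2√13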